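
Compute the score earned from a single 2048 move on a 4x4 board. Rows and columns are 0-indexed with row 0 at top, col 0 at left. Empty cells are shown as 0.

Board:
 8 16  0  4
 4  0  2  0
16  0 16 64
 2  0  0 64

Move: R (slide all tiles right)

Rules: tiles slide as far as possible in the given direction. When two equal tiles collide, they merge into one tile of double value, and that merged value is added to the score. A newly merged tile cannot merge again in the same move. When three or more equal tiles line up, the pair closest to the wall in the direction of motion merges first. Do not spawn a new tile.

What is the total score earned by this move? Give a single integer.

Answer: 32

Derivation:
Slide right:
row 0: [8, 16, 0, 4] -> [0, 8, 16, 4]  score +0 (running 0)
row 1: [4, 0, 2, 0] -> [0, 0, 4, 2]  score +0 (running 0)
row 2: [16, 0, 16, 64] -> [0, 0, 32, 64]  score +32 (running 32)
row 3: [2, 0, 0, 64] -> [0, 0, 2, 64]  score +0 (running 32)
Board after move:
 0  8 16  4
 0  0  4  2
 0  0 32 64
 0  0  2 64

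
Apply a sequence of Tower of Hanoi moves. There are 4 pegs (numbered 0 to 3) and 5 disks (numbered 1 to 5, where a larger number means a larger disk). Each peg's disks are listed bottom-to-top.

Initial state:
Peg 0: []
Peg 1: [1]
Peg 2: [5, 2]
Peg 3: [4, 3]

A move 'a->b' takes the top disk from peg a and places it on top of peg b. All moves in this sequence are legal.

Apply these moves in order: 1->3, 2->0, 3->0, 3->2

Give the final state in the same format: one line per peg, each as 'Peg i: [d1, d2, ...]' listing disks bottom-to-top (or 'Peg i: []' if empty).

After move 1 (1->3):
Peg 0: []
Peg 1: []
Peg 2: [5, 2]
Peg 3: [4, 3, 1]

After move 2 (2->0):
Peg 0: [2]
Peg 1: []
Peg 2: [5]
Peg 3: [4, 3, 1]

After move 3 (3->0):
Peg 0: [2, 1]
Peg 1: []
Peg 2: [5]
Peg 3: [4, 3]

After move 4 (3->2):
Peg 0: [2, 1]
Peg 1: []
Peg 2: [5, 3]
Peg 3: [4]

Answer: Peg 0: [2, 1]
Peg 1: []
Peg 2: [5, 3]
Peg 3: [4]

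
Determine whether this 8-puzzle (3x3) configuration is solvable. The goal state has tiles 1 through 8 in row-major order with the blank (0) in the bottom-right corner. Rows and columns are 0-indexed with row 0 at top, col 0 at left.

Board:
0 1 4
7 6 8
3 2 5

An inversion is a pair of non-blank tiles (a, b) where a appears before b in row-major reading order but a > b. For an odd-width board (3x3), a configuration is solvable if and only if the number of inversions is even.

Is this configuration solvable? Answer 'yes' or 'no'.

Answer: no

Derivation:
Inversions (pairs i<j in row-major order where tile[i] > tile[j] > 0): 13
13 is odd, so the puzzle is not solvable.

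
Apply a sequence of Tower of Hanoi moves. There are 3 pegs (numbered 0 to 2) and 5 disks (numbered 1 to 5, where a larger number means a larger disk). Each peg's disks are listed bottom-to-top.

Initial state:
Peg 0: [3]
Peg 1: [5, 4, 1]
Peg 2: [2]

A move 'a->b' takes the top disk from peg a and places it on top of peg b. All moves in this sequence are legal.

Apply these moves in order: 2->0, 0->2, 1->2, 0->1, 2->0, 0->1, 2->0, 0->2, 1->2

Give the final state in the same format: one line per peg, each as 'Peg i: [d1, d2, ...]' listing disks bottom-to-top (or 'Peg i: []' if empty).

After move 1 (2->0):
Peg 0: [3, 2]
Peg 1: [5, 4, 1]
Peg 2: []

After move 2 (0->2):
Peg 0: [3]
Peg 1: [5, 4, 1]
Peg 2: [2]

After move 3 (1->2):
Peg 0: [3]
Peg 1: [5, 4]
Peg 2: [2, 1]

After move 4 (0->1):
Peg 0: []
Peg 1: [5, 4, 3]
Peg 2: [2, 1]

After move 5 (2->0):
Peg 0: [1]
Peg 1: [5, 4, 3]
Peg 2: [2]

After move 6 (0->1):
Peg 0: []
Peg 1: [5, 4, 3, 1]
Peg 2: [2]

After move 7 (2->0):
Peg 0: [2]
Peg 1: [5, 4, 3, 1]
Peg 2: []

After move 8 (0->2):
Peg 0: []
Peg 1: [5, 4, 3, 1]
Peg 2: [2]

After move 9 (1->2):
Peg 0: []
Peg 1: [5, 4, 3]
Peg 2: [2, 1]

Answer: Peg 0: []
Peg 1: [5, 4, 3]
Peg 2: [2, 1]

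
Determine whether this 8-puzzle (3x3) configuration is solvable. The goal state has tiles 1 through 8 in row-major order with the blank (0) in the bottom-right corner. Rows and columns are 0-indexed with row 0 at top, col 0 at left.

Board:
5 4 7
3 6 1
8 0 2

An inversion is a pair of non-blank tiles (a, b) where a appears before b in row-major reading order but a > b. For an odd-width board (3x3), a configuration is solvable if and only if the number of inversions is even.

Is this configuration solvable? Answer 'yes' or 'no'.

Inversions (pairs i<j in row-major order where tile[i] > tile[j] > 0): 16
16 is even, so the puzzle is solvable.

Answer: yes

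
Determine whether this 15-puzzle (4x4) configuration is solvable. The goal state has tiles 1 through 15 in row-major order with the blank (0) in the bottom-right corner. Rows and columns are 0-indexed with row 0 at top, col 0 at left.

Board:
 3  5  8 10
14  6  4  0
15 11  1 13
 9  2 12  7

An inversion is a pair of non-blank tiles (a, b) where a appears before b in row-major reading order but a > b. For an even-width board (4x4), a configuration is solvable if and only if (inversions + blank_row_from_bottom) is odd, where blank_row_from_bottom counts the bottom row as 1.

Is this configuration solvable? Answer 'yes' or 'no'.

Inversions: 48
Blank is in row 1 (0-indexed from top), which is row 3 counting from the bottom (bottom = 1).
48 + 3 = 51, which is odd, so the puzzle is solvable.

Answer: yes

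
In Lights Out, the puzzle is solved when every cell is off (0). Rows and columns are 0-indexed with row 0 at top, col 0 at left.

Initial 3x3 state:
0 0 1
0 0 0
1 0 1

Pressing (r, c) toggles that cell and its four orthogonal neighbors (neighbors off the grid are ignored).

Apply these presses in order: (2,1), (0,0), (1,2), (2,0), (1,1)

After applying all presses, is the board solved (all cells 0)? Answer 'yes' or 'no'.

Answer: no

Derivation:
After press 1 at (2,1):
0 0 1
0 1 0
0 1 0

After press 2 at (0,0):
1 1 1
1 1 0
0 1 0

After press 3 at (1,2):
1 1 0
1 0 1
0 1 1

After press 4 at (2,0):
1 1 0
0 0 1
1 0 1

After press 5 at (1,1):
1 0 0
1 1 0
1 1 1

Lights still on: 6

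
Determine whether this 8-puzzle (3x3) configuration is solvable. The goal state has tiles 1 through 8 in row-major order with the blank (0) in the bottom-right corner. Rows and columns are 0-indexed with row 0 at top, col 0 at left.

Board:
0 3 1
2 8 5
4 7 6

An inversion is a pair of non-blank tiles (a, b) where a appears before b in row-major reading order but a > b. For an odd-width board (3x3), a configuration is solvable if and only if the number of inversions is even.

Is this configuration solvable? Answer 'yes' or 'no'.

Answer: yes

Derivation:
Inversions (pairs i<j in row-major order where tile[i] > tile[j] > 0): 8
8 is even, so the puzzle is solvable.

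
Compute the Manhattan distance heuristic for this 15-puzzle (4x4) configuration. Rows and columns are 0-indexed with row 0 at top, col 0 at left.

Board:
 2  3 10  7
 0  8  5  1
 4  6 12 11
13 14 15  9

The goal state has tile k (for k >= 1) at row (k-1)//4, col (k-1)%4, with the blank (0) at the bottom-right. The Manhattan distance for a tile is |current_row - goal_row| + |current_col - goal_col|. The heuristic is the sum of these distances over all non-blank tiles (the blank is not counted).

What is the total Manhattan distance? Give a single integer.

Answer: 27

Derivation:
Tile 2: (0,0)->(0,1) = 1
Tile 3: (0,1)->(0,2) = 1
Tile 10: (0,2)->(2,1) = 3
Tile 7: (0,3)->(1,2) = 2
Tile 8: (1,1)->(1,3) = 2
Tile 5: (1,2)->(1,0) = 2
Tile 1: (1,3)->(0,0) = 4
Tile 4: (2,0)->(0,3) = 5
Tile 6: (2,1)->(1,1) = 1
Tile 12: (2,2)->(2,3) = 1
Tile 11: (2,3)->(2,2) = 1
Tile 13: (3,0)->(3,0) = 0
Tile 14: (3,1)->(3,1) = 0
Tile 15: (3,2)->(3,2) = 0
Tile 9: (3,3)->(2,0) = 4
Sum: 1 + 1 + 3 + 2 + 2 + 2 + 4 + 5 + 1 + 1 + 1 + 0 + 0 + 0 + 4 = 27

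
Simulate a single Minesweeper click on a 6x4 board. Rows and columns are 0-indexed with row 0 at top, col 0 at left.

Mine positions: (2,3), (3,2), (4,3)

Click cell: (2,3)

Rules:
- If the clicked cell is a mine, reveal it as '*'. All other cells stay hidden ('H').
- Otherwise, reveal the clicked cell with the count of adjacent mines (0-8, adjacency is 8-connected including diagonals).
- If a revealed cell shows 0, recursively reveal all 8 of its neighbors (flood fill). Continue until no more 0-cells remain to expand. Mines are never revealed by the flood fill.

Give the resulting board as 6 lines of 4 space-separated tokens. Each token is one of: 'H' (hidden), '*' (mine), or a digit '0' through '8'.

H H H H
H H H H
H H H *
H H H H
H H H H
H H H H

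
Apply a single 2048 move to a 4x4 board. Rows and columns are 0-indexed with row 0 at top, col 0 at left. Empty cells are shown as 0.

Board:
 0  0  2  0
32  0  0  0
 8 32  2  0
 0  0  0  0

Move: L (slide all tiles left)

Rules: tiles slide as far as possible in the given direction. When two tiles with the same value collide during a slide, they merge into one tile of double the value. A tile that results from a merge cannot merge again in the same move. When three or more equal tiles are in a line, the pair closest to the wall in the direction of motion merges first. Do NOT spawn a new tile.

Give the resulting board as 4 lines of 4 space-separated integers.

Answer:  2  0  0  0
32  0  0  0
 8 32  2  0
 0  0  0  0

Derivation:
Slide left:
row 0: [0, 0, 2, 0] -> [2, 0, 0, 0]
row 1: [32, 0, 0, 0] -> [32, 0, 0, 0]
row 2: [8, 32, 2, 0] -> [8, 32, 2, 0]
row 3: [0, 0, 0, 0] -> [0, 0, 0, 0]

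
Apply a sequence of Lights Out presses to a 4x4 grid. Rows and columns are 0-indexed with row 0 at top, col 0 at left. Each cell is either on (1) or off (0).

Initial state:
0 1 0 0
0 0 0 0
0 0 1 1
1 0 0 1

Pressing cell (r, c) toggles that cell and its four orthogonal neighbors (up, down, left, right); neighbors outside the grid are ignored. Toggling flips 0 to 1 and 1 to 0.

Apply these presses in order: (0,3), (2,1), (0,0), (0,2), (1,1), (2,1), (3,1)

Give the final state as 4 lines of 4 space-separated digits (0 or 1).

Answer: 1 0 0 0
0 1 0 1
0 0 1 1
0 1 1 1

Derivation:
After press 1 at (0,3):
0 1 1 1
0 0 0 1
0 0 1 1
1 0 0 1

After press 2 at (2,1):
0 1 1 1
0 1 0 1
1 1 0 1
1 1 0 1

After press 3 at (0,0):
1 0 1 1
1 1 0 1
1 1 0 1
1 1 0 1

After press 4 at (0,2):
1 1 0 0
1 1 1 1
1 1 0 1
1 1 0 1

After press 5 at (1,1):
1 0 0 0
0 0 0 1
1 0 0 1
1 1 0 1

After press 6 at (2,1):
1 0 0 0
0 1 0 1
0 1 1 1
1 0 0 1

After press 7 at (3,1):
1 0 0 0
0 1 0 1
0 0 1 1
0 1 1 1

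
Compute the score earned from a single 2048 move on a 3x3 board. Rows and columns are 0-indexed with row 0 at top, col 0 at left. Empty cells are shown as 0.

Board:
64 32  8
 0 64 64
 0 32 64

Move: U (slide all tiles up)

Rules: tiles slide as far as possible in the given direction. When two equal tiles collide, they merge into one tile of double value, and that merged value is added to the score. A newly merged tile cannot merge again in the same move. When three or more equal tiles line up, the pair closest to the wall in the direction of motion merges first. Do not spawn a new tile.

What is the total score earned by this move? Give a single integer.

Answer: 128

Derivation:
Slide up:
col 0: [64, 0, 0] -> [64, 0, 0]  score +0 (running 0)
col 1: [32, 64, 32] -> [32, 64, 32]  score +0 (running 0)
col 2: [8, 64, 64] -> [8, 128, 0]  score +128 (running 128)
Board after move:
 64  32   8
  0  64 128
  0  32   0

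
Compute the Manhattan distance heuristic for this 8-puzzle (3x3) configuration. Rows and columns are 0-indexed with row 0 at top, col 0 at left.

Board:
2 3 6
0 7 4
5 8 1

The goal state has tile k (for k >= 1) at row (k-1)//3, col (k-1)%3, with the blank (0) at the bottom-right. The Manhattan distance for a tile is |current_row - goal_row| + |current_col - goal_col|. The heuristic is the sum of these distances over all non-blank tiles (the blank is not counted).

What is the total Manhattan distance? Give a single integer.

Answer: 13

Derivation:
Tile 2: at (0,0), goal (0,1), distance |0-0|+|0-1| = 1
Tile 3: at (0,1), goal (0,2), distance |0-0|+|1-2| = 1
Tile 6: at (0,2), goal (1,2), distance |0-1|+|2-2| = 1
Tile 7: at (1,1), goal (2,0), distance |1-2|+|1-0| = 2
Tile 4: at (1,2), goal (1,0), distance |1-1|+|2-0| = 2
Tile 5: at (2,0), goal (1,1), distance |2-1|+|0-1| = 2
Tile 8: at (2,1), goal (2,1), distance |2-2|+|1-1| = 0
Tile 1: at (2,2), goal (0,0), distance |2-0|+|2-0| = 4
Sum: 1 + 1 + 1 + 2 + 2 + 2 + 0 + 4 = 13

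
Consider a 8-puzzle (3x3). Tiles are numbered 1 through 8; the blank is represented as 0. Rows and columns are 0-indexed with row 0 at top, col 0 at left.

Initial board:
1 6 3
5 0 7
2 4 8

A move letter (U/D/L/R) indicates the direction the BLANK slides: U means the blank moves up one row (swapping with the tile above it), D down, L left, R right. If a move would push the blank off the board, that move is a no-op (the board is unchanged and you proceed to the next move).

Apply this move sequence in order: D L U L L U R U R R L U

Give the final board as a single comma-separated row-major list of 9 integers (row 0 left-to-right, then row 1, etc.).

After move 1 (D):
1 6 3
5 4 7
2 0 8

After move 2 (L):
1 6 3
5 4 7
0 2 8

After move 3 (U):
1 6 3
0 4 7
5 2 8

After move 4 (L):
1 6 3
0 4 7
5 2 8

After move 5 (L):
1 6 3
0 4 7
5 2 8

After move 6 (U):
0 6 3
1 4 7
5 2 8

After move 7 (R):
6 0 3
1 4 7
5 2 8

After move 8 (U):
6 0 3
1 4 7
5 2 8

After move 9 (R):
6 3 0
1 4 7
5 2 8

After move 10 (R):
6 3 0
1 4 7
5 2 8

After move 11 (L):
6 0 3
1 4 7
5 2 8

After move 12 (U):
6 0 3
1 4 7
5 2 8

Answer: 6, 0, 3, 1, 4, 7, 5, 2, 8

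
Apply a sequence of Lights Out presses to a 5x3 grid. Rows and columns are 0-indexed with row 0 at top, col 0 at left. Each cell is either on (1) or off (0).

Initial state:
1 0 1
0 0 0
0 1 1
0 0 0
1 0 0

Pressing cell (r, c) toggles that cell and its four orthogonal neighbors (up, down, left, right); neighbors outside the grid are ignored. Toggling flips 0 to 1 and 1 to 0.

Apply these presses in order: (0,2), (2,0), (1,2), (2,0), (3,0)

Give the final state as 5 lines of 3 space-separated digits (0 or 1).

Answer: 1 1 1
0 1 0
1 1 0
1 1 0
0 0 0

Derivation:
After press 1 at (0,2):
1 1 0
0 0 1
0 1 1
0 0 0
1 0 0

After press 2 at (2,0):
1 1 0
1 0 1
1 0 1
1 0 0
1 0 0

After press 3 at (1,2):
1 1 1
1 1 0
1 0 0
1 0 0
1 0 0

After press 4 at (2,0):
1 1 1
0 1 0
0 1 0
0 0 0
1 0 0

After press 5 at (3,0):
1 1 1
0 1 0
1 1 0
1 1 0
0 0 0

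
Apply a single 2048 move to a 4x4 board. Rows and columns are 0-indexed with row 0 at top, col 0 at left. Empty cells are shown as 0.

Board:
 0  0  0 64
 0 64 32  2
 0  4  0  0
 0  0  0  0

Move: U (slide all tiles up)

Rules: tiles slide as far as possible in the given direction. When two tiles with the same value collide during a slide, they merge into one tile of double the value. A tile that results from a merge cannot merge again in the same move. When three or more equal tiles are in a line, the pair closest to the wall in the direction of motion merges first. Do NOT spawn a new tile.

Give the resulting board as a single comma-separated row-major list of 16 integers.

Answer: 0, 64, 32, 64, 0, 4, 0, 2, 0, 0, 0, 0, 0, 0, 0, 0

Derivation:
Slide up:
col 0: [0, 0, 0, 0] -> [0, 0, 0, 0]
col 1: [0, 64, 4, 0] -> [64, 4, 0, 0]
col 2: [0, 32, 0, 0] -> [32, 0, 0, 0]
col 3: [64, 2, 0, 0] -> [64, 2, 0, 0]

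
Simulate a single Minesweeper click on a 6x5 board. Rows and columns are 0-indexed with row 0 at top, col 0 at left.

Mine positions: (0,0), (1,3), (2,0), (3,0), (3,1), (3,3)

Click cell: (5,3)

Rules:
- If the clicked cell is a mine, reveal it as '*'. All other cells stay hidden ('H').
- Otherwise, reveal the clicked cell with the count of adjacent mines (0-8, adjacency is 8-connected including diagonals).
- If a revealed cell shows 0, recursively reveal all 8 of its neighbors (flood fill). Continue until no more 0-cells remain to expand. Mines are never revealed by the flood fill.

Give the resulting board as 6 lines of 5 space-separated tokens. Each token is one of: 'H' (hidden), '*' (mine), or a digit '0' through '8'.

H H H H H
H H H H H
H H H H H
H H H H H
2 2 2 1 1
0 0 0 0 0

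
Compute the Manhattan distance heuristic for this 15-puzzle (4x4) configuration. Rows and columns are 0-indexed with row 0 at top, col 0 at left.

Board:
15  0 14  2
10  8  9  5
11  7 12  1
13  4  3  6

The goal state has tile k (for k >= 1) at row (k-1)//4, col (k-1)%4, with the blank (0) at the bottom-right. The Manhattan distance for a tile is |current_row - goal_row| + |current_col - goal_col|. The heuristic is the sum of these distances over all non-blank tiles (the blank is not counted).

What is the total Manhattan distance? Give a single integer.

Answer: 43

Derivation:
Tile 15: at (0,0), goal (3,2), distance |0-3|+|0-2| = 5
Tile 14: at (0,2), goal (3,1), distance |0-3|+|2-1| = 4
Tile 2: at (0,3), goal (0,1), distance |0-0|+|3-1| = 2
Tile 10: at (1,0), goal (2,1), distance |1-2|+|0-1| = 2
Tile 8: at (1,1), goal (1,3), distance |1-1|+|1-3| = 2
Tile 9: at (1,2), goal (2,0), distance |1-2|+|2-0| = 3
Tile 5: at (1,3), goal (1,0), distance |1-1|+|3-0| = 3
Tile 11: at (2,0), goal (2,2), distance |2-2|+|0-2| = 2
Tile 7: at (2,1), goal (1,2), distance |2-1|+|1-2| = 2
Tile 12: at (2,2), goal (2,3), distance |2-2|+|2-3| = 1
Tile 1: at (2,3), goal (0,0), distance |2-0|+|3-0| = 5
Tile 13: at (3,0), goal (3,0), distance |3-3|+|0-0| = 0
Tile 4: at (3,1), goal (0,3), distance |3-0|+|1-3| = 5
Tile 3: at (3,2), goal (0,2), distance |3-0|+|2-2| = 3
Tile 6: at (3,3), goal (1,1), distance |3-1|+|3-1| = 4
Sum: 5 + 4 + 2 + 2 + 2 + 3 + 3 + 2 + 2 + 1 + 5 + 0 + 5 + 3 + 4 = 43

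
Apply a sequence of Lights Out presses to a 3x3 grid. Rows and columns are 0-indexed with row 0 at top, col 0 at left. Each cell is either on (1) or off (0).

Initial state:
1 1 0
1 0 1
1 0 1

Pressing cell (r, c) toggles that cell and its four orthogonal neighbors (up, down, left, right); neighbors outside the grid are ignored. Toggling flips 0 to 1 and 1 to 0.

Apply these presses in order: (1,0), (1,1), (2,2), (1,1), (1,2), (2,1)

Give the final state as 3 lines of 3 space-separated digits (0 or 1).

Answer: 0 1 1
0 1 1
1 0 0

Derivation:
After press 1 at (1,0):
0 1 0
0 1 1
0 0 1

After press 2 at (1,1):
0 0 0
1 0 0
0 1 1

After press 3 at (2,2):
0 0 0
1 0 1
0 0 0

After press 4 at (1,1):
0 1 0
0 1 0
0 1 0

After press 5 at (1,2):
0 1 1
0 0 1
0 1 1

After press 6 at (2,1):
0 1 1
0 1 1
1 0 0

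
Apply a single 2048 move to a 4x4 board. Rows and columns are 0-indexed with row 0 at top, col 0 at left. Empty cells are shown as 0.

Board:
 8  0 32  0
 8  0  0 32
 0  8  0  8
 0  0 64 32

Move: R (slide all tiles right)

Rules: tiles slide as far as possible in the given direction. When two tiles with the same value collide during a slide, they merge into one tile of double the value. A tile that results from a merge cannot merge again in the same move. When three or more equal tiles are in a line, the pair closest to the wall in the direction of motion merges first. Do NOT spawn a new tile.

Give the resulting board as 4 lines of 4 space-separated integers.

Slide right:
row 0: [8, 0, 32, 0] -> [0, 0, 8, 32]
row 1: [8, 0, 0, 32] -> [0, 0, 8, 32]
row 2: [0, 8, 0, 8] -> [0, 0, 0, 16]
row 3: [0, 0, 64, 32] -> [0, 0, 64, 32]

Answer:  0  0  8 32
 0  0  8 32
 0  0  0 16
 0  0 64 32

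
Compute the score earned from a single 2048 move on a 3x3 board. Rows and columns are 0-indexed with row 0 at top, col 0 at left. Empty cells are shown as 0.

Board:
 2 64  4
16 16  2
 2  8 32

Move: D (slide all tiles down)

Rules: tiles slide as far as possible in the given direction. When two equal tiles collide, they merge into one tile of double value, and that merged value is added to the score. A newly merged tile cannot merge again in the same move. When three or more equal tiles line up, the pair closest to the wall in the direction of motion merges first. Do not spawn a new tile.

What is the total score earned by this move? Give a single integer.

Answer: 0

Derivation:
Slide down:
col 0: [2, 16, 2] -> [2, 16, 2]  score +0 (running 0)
col 1: [64, 16, 8] -> [64, 16, 8]  score +0 (running 0)
col 2: [4, 2, 32] -> [4, 2, 32]  score +0 (running 0)
Board after move:
 2 64  4
16 16  2
 2  8 32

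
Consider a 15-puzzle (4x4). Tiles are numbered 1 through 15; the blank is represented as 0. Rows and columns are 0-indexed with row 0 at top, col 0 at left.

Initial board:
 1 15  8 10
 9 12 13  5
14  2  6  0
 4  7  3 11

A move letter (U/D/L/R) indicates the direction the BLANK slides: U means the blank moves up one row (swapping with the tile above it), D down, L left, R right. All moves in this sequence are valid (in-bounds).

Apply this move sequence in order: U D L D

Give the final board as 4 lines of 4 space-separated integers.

After move 1 (U):
 1 15  8 10
 9 12 13  0
14  2  6  5
 4  7  3 11

After move 2 (D):
 1 15  8 10
 9 12 13  5
14  2  6  0
 4  7  3 11

After move 3 (L):
 1 15  8 10
 9 12 13  5
14  2  0  6
 4  7  3 11

After move 4 (D):
 1 15  8 10
 9 12 13  5
14  2  3  6
 4  7  0 11

Answer:  1 15  8 10
 9 12 13  5
14  2  3  6
 4  7  0 11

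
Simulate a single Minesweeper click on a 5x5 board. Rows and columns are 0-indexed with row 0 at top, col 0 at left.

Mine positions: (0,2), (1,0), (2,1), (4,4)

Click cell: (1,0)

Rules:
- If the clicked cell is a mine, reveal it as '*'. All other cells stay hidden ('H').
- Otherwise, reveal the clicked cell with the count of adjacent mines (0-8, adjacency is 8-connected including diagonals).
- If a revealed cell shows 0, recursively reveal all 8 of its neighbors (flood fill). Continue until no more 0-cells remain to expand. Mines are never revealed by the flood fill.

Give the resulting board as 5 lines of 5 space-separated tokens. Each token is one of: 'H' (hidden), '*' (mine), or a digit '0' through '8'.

H H H H H
* H H H H
H H H H H
H H H H H
H H H H H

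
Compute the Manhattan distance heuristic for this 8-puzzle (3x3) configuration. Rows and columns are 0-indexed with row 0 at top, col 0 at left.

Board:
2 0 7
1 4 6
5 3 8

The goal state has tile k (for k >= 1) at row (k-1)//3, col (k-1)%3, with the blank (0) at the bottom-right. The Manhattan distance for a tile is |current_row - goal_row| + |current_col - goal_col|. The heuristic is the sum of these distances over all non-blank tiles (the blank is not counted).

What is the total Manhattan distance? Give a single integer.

Tile 2: at (0,0), goal (0,1), distance |0-0|+|0-1| = 1
Tile 7: at (0,2), goal (2,0), distance |0-2|+|2-0| = 4
Tile 1: at (1,0), goal (0,0), distance |1-0|+|0-0| = 1
Tile 4: at (1,1), goal (1,0), distance |1-1|+|1-0| = 1
Tile 6: at (1,2), goal (1,2), distance |1-1|+|2-2| = 0
Tile 5: at (2,0), goal (1,1), distance |2-1|+|0-1| = 2
Tile 3: at (2,1), goal (0,2), distance |2-0|+|1-2| = 3
Tile 8: at (2,2), goal (2,1), distance |2-2|+|2-1| = 1
Sum: 1 + 4 + 1 + 1 + 0 + 2 + 3 + 1 = 13

Answer: 13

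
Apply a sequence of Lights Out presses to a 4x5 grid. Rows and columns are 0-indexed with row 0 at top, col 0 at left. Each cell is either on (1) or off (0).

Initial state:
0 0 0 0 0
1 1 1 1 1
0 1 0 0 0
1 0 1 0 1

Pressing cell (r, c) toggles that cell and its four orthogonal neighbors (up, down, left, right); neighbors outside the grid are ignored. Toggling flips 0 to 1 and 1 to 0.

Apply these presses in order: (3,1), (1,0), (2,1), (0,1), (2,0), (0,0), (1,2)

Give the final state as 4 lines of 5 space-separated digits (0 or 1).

After press 1 at (3,1):
0 0 0 0 0
1 1 1 1 1
0 0 0 0 0
0 1 0 0 1

After press 2 at (1,0):
1 0 0 0 0
0 0 1 1 1
1 0 0 0 0
0 1 0 0 1

After press 3 at (2,1):
1 0 0 0 0
0 1 1 1 1
0 1 1 0 0
0 0 0 0 1

After press 4 at (0,1):
0 1 1 0 0
0 0 1 1 1
0 1 1 0 0
0 0 0 0 1

After press 5 at (2,0):
0 1 1 0 0
1 0 1 1 1
1 0 1 0 0
1 0 0 0 1

After press 6 at (0,0):
1 0 1 0 0
0 0 1 1 1
1 0 1 0 0
1 0 0 0 1

After press 7 at (1,2):
1 0 0 0 0
0 1 0 0 1
1 0 0 0 0
1 0 0 0 1

Answer: 1 0 0 0 0
0 1 0 0 1
1 0 0 0 0
1 0 0 0 1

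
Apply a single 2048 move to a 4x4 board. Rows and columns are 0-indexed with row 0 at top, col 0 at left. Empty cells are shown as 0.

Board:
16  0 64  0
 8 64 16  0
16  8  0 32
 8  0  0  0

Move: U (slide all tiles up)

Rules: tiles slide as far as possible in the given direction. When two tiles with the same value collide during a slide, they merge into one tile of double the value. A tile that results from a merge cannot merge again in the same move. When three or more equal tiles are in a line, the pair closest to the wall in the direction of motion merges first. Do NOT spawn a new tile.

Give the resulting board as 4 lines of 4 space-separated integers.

Slide up:
col 0: [16, 8, 16, 8] -> [16, 8, 16, 8]
col 1: [0, 64, 8, 0] -> [64, 8, 0, 0]
col 2: [64, 16, 0, 0] -> [64, 16, 0, 0]
col 3: [0, 0, 32, 0] -> [32, 0, 0, 0]

Answer: 16 64 64 32
 8  8 16  0
16  0  0  0
 8  0  0  0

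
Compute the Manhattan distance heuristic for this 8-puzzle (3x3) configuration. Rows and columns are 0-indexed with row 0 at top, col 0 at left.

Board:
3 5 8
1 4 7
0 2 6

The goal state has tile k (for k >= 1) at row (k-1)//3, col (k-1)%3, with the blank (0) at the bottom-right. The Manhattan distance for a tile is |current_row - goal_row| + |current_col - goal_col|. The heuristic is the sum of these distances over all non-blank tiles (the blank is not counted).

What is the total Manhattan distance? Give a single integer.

Answer: 14

Derivation:
Tile 3: (0,0)->(0,2) = 2
Tile 5: (0,1)->(1,1) = 1
Tile 8: (0,2)->(2,1) = 3
Tile 1: (1,0)->(0,0) = 1
Tile 4: (1,1)->(1,0) = 1
Tile 7: (1,2)->(2,0) = 3
Tile 2: (2,1)->(0,1) = 2
Tile 6: (2,2)->(1,2) = 1
Sum: 2 + 1 + 3 + 1 + 1 + 3 + 2 + 1 = 14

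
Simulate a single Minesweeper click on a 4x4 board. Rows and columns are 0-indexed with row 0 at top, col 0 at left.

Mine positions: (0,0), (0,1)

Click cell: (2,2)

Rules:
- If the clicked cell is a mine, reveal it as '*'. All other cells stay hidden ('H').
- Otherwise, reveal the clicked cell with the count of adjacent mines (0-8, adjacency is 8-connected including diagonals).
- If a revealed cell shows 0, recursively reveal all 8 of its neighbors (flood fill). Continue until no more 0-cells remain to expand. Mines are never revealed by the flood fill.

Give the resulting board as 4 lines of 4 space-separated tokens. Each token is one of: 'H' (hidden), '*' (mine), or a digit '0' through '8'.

H H 1 0
2 2 1 0
0 0 0 0
0 0 0 0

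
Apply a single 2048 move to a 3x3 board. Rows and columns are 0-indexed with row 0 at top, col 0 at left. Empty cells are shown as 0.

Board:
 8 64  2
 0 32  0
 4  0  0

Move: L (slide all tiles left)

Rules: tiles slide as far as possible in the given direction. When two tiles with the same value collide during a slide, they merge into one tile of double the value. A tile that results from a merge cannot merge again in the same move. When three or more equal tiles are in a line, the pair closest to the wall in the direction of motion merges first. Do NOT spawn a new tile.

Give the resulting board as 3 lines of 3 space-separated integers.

Answer:  8 64  2
32  0  0
 4  0  0

Derivation:
Slide left:
row 0: [8, 64, 2] -> [8, 64, 2]
row 1: [0, 32, 0] -> [32, 0, 0]
row 2: [4, 0, 0] -> [4, 0, 0]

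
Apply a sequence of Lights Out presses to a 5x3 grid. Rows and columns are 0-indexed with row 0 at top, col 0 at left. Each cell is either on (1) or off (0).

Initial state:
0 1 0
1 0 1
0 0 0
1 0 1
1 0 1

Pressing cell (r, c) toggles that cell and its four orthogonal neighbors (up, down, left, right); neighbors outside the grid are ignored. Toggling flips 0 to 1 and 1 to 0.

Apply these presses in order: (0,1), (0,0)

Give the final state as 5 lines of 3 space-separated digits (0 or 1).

After press 1 at (0,1):
1 0 1
1 1 1
0 0 0
1 0 1
1 0 1

After press 2 at (0,0):
0 1 1
0 1 1
0 0 0
1 0 1
1 0 1

Answer: 0 1 1
0 1 1
0 0 0
1 0 1
1 0 1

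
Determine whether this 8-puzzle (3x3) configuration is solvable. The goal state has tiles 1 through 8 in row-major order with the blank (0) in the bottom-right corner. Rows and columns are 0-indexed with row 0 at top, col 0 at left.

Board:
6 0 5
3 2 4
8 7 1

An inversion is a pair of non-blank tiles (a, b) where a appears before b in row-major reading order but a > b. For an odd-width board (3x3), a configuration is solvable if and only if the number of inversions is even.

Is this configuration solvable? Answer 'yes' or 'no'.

Inversions (pairs i<j in row-major order where tile[i] > tile[j] > 0): 16
16 is even, so the puzzle is solvable.

Answer: yes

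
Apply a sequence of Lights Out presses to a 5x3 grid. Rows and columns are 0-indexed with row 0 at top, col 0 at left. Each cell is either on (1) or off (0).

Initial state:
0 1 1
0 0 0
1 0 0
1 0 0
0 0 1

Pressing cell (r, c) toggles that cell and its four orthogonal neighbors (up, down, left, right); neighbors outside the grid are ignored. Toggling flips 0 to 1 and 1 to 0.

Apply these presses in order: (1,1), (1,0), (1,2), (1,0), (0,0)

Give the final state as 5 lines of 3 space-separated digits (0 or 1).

After press 1 at (1,1):
0 0 1
1 1 1
1 1 0
1 0 0
0 0 1

After press 2 at (1,0):
1 0 1
0 0 1
0 1 0
1 0 0
0 0 1

After press 3 at (1,2):
1 0 0
0 1 0
0 1 1
1 0 0
0 0 1

After press 4 at (1,0):
0 0 0
1 0 0
1 1 1
1 0 0
0 0 1

After press 5 at (0,0):
1 1 0
0 0 0
1 1 1
1 0 0
0 0 1

Answer: 1 1 0
0 0 0
1 1 1
1 0 0
0 0 1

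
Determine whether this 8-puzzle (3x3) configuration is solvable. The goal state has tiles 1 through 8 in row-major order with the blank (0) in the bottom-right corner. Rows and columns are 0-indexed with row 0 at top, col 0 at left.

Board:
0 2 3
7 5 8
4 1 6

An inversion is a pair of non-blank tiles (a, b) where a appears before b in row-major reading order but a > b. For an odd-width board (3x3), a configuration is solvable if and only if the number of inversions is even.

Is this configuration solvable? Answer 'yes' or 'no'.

Answer: yes

Derivation:
Inversions (pairs i<j in row-major order where tile[i] > tile[j] > 0): 12
12 is even, so the puzzle is solvable.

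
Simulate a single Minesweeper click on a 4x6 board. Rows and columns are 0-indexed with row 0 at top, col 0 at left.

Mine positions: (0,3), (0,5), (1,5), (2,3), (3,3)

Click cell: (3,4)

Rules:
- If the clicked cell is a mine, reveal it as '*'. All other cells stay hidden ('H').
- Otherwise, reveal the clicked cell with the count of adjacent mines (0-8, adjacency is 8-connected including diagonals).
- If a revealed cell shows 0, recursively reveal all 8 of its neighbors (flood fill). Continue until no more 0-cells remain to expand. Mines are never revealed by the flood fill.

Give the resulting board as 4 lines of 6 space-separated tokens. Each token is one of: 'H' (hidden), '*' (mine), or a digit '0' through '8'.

H H H H H H
H H H H H H
H H H H H H
H H H H 2 H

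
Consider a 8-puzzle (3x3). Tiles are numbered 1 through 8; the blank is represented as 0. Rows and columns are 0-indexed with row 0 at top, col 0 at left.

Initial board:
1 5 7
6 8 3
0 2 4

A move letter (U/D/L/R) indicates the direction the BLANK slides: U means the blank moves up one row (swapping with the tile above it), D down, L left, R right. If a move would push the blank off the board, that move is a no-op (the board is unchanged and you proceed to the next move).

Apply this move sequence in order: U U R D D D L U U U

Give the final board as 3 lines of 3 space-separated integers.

Answer: 0 8 7
5 2 3
1 6 4

Derivation:
After move 1 (U):
1 5 7
0 8 3
6 2 4

After move 2 (U):
0 5 7
1 8 3
6 2 4

After move 3 (R):
5 0 7
1 8 3
6 2 4

After move 4 (D):
5 8 7
1 0 3
6 2 4

After move 5 (D):
5 8 7
1 2 3
6 0 4

After move 6 (D):
5 8 7
1 2 3
6 0 4

After move 7 (L):
5 8 7
1 2 3
0 6 4

After move 8 (U):
5 8 7
0 2 3
1 6 4

After move 9 (U):
0 8 7
5 2 3
1 6 4

After move 10 (U):
0 8 7
5 2 3
1 6 4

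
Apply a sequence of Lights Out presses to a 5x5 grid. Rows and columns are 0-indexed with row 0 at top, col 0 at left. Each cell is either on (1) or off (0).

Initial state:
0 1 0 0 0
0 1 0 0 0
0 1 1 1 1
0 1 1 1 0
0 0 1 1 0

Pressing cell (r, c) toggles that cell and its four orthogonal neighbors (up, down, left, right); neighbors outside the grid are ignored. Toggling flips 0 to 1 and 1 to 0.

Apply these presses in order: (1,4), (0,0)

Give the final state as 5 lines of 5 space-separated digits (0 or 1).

After press 1 at (1,4):
0 1 0 0 1
0 1 0 1 1
0 1 1 1 0
0 1 1 1 0
0 0 1 1 0

After press 2 at (0,0):
1 0 0 0 1
1 1 0 1 1
0 1 1 1 0
0 1 1 1 0
0 0 1 1 0

Answer: 1 0 0 0 1
1 1 0 1 1
0 1 1 1 0
0 1 1 1 0
0 0 1 1 0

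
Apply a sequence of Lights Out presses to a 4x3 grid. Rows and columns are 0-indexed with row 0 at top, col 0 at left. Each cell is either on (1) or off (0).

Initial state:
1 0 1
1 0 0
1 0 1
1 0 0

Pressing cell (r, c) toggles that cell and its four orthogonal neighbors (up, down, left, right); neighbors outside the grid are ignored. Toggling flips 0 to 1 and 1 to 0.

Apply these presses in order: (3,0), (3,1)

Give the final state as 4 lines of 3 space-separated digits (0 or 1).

After press 1 at (3,0):
1 0 1
1 0 0
0 0 1
0 1 0

After press 2 at (3,1):
1 0 1
1 0 0
0 1 1
1 0 1

Answer: 1 0 1
1 0 0
0 1 1
1 0 1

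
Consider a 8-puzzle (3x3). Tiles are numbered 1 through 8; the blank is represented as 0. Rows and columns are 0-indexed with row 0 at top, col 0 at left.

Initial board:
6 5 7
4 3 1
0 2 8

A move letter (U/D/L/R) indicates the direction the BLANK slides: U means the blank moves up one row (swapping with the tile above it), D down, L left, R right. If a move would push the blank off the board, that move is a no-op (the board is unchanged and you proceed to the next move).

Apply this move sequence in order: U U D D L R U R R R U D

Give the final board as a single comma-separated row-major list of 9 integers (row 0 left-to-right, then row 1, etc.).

Answer: 6, 5, 7, 4, 1, 0, 2, 3, 8

Derivation:
After move 1 (U):
6 5 7
0 3 1
4 2 8

After move 2 (U):
0 5 7
6 3 1
4 2 8

After move 3 (D):
6 5 7
0 3 1
4 2 8

After move 4 (D):
6 5 7
4 3 1
0 2 8

After move 5 (L):
6 5 7
4 3 1
0 2 8

After move 6 (R):
6 5 7
4 3 1
2 0 8

After move 7 (U):
6 5 7
4 0 1
2 3 8

After move 8 (R):
6 5 7
4 1 0
2 3 8

After move 9 (R):
6 5 7
4 1 0
2 3 8

After move 10 (R):
6 5 7
4 1 0
2 3 8

After move 11 (U):
6 5 0
4 1 7
2 3 8

After move 12 (D):
6 5 7
4 1 0
2 3 8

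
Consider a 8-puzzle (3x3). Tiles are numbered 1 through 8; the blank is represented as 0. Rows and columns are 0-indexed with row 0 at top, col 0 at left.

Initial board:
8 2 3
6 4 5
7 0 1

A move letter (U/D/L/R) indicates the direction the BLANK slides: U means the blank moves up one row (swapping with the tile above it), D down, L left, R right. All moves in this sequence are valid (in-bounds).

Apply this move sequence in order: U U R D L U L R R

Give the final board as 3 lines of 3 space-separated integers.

After move 1 (U):
8 2 3
6 0 5
7 4 1

After move 2 (U):
8 0 3
6 2 5
7 4 1

After move 3 (R):
8 3 0
6 2 5
7 4 1

After move 4 (D):
8 3 5
6 2 0
7 4 1

After move 5 (L):
8 3 5
6 0 2
7 4 1

After move 6 (U):
8 0 5
6 3 2
7 4 1

After move 7 (L):
0 8 5
6 3 2
7 4 1

After move 8 (R):
8 0 5
6 3 2
7 4 1

After move 9 (R):
8 5 0
6 3 2
7 4 1

Answer: 8 5 0
6 3 2
7 4 1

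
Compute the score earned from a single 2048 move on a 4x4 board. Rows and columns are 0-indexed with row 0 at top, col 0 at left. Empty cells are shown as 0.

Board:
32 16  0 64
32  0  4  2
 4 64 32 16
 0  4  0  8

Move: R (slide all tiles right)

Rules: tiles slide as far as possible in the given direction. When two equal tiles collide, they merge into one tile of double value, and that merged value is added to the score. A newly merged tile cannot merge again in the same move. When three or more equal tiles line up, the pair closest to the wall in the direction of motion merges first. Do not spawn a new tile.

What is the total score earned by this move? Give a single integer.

Slide right:
row 0: [32, 16, 0, 64] -> [0, 32, 16, 64]  score +0 (running 0)
row 1: [32, 0, 4, 2] -> [0, 32, 4, 2]  score +0 (running 0)
row 2: [4, 64, 32, 16] -> [4, 64, 32, 16]  score +0 (running 0)
row 3: [0, 4, 0, 8] -> [0, 0, 4, 8]  score +0 (running 0)
Board after move:
 0 32 16 64
 0 32  4  2
 4 64 32 16
 0  0  4  8

Answer: 0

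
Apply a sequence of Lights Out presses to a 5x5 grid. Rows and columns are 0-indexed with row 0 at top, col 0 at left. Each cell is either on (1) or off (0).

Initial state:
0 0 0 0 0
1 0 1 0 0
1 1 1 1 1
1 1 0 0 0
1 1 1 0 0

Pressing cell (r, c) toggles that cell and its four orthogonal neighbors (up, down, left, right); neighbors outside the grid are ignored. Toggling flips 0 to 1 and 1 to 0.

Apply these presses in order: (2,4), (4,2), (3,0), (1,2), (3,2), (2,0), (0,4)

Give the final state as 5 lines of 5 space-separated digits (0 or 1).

After press 1 at (2,4):
0 0 0 0 0
1 0 1 0 1
1 1 1 0 0
1 1 0 0 1
1 1 1 0 0

After press 2 at (4,2):
0 0 0 0 0
1 0 1 0 1
1 1 1 0 0
1 1 1 0 1
1 0 0 1 0

After press 3 at (3,0):
0 0 0 0 0
1 0 1 0 1
0 1 1 0 0
0 0 1 0 1
0 0 0 1 0

After press 4 at (1,2):
0 0 1 0 0
1 1 0 1 1
0 1 0 0 0
0 0 1 0 1
0 0 0 1 0

After press 5 at (3,2):
0 0 1 0 0
1 1 0 1 1
0 1 1 0 0
0 1 0 1 1
0 0 1 1 0

After press 6 at (2,0):
0 0 1 0 0
0 1 0 1 1
1 0 1 0 0
1 1 0 1 1
0 0 1 1 0

After press 7 at (0,4):
0 0 1 1 1
0 1 0 1 0
1 0 1 0 0
1 1 0 1 1
0 0 1 1 0

Answer: 0 0 1 1 1
0 1 0 1 0
1 0 1 0 0
1 1 0 1 1
0 0 1 1 0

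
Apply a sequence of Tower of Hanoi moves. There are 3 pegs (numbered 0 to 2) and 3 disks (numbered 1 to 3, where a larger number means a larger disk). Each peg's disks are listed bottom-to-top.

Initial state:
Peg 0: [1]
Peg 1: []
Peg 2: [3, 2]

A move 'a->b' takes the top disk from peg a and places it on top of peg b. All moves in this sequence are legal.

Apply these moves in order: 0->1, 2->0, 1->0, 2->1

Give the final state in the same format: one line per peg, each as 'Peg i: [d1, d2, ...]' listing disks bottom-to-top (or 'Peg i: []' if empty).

After move 1 (0->1):
Peg 0: []
Peg 1: [1]
Peg 2: [3, 2]

After move 2 (2->0):
Peg 0: [2]
Peg 1: [1]
Peg 2: [3]

After move 3 (1->0):
Peg 0: [2, 1]
Peg 1: []
Peg 2: [3]

After move 4 (2->1):
Peg 0: [2, 1]
Peg 1: [3]
Peg 2: []

Answer: Peg 0: [2, 1]
Peg 1: [3]
Peg 2: []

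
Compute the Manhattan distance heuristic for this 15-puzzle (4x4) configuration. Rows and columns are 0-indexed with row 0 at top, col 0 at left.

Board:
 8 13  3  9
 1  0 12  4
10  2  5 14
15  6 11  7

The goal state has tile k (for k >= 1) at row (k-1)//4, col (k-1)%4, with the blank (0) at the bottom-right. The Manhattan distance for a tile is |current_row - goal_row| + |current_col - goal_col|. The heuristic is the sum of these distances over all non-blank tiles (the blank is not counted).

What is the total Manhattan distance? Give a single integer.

Tile 8: at (0,0), goal (1,3), distance |0-1|+|0-3| = 4
Tile 13: at (0,1), goal (3,0), distance |0-3|+|1-0| = 4
Tile 3: at (0,2), goal (0,2), distance |0-0|+|2-2| = 0
Tile 9: at (0,3), goal (2,0), distance |0-2|+|3-0| = 5
Tile 1: at (1,0), goal (0,0), distance |1-0|+|0-0| = 1
Tile 12: at (1,2), goal (2,3), distance |1-2|+|2-3| = 2
Tile 4: at (1,3), goal (0,3), distance |1-0|+|3-3| = 1
Tile 10: at (2,0), goal (2,1), distance |2-2|+|0-1| = 1
Tile 2: at (2,1), goal (0,1), distance |2-0|+|1-1| = 2
Tile 5: at (2,2), goal (1,0), distance |2-1|+|2-0| = 3
Tile 14: at (2,3), goal (3,1), distance |2-3|+|3-1| = 3
Tile 15: at (3,0), goal (3,2), distance |3-3|+|0-2| = 2
Tile 6: at (3,1), goal (1,1), distance |3-1|+|1-1| = 2
Tile 11: at (3,2), goal (2,2), distance |3-2|+|2-2| = 1
Tile 7: at (3,3), goal (1,2), distance |3-1|+|3-2| = 3
Sum: 4 + 4 + 0 + 5 + 1 + 2 + 1 + 1 + 2 + 3 + 3 + 2 + 2 + 1 + 3 = 34

Answer: 34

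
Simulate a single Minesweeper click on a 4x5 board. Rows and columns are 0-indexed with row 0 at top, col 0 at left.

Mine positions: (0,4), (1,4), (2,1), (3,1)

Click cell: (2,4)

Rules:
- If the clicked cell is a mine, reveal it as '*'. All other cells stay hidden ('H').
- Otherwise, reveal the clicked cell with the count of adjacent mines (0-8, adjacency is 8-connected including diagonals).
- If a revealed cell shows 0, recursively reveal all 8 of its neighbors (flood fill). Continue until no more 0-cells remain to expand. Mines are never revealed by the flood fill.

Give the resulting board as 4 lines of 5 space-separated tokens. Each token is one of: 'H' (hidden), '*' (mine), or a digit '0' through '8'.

H H H H H
H H H H H
H H H H 1
H H H H H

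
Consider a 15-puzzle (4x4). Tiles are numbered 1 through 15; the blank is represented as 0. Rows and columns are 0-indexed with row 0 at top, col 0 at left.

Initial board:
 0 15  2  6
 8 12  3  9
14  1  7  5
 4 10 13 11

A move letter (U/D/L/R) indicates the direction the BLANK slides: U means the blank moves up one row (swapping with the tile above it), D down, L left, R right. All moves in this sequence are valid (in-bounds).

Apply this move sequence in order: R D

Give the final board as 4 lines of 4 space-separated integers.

Answer: 15 12  2  6
 8  0  3  9
14  1  7  5
 4 10 13 11

Derivation:
After move 1 (R):
15  0  2  6
 8 12  3  9
14  1  7  5
 4 10 13 11

After move 2 (D):
15 12  2  6
 8  0  3  9
14  1  7  5
 4 10 13 11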